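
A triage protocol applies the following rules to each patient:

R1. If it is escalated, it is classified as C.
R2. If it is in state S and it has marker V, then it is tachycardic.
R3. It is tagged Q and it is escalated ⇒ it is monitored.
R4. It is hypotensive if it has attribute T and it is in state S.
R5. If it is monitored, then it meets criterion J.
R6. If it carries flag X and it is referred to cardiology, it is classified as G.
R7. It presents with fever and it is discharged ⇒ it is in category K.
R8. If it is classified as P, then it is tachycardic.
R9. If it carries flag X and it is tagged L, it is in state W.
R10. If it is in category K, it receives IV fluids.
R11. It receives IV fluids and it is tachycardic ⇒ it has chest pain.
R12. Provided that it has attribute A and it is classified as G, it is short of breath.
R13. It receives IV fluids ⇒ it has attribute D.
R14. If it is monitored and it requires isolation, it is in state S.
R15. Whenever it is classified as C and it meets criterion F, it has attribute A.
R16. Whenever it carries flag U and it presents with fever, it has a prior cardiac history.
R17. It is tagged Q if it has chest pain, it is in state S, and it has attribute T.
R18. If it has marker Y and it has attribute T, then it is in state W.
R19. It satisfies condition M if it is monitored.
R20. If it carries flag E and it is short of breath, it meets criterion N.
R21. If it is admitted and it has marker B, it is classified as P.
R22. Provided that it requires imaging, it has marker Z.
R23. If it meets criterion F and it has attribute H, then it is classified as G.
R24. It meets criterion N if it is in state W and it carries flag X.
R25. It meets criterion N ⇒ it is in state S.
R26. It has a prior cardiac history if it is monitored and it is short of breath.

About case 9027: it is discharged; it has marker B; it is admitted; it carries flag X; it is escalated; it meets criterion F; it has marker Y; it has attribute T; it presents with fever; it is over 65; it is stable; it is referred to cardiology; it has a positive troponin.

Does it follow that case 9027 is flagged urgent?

Forward chaining from the given facts derives: is classified as C, is classified as G, is in category K, receives IV fluids, has attribute D, has attribute A, is in state W, is classified as P, meets criterion N, is in state S, is hypotensive, is tachycardic, has chest pain, is short of breath, is tagged Q, is monitored, meets criterion J, satisfies condition M, has a prior cardiac history.
No rule has "it is flagged urgent" as its conclusion, and it is not among the given facts.

No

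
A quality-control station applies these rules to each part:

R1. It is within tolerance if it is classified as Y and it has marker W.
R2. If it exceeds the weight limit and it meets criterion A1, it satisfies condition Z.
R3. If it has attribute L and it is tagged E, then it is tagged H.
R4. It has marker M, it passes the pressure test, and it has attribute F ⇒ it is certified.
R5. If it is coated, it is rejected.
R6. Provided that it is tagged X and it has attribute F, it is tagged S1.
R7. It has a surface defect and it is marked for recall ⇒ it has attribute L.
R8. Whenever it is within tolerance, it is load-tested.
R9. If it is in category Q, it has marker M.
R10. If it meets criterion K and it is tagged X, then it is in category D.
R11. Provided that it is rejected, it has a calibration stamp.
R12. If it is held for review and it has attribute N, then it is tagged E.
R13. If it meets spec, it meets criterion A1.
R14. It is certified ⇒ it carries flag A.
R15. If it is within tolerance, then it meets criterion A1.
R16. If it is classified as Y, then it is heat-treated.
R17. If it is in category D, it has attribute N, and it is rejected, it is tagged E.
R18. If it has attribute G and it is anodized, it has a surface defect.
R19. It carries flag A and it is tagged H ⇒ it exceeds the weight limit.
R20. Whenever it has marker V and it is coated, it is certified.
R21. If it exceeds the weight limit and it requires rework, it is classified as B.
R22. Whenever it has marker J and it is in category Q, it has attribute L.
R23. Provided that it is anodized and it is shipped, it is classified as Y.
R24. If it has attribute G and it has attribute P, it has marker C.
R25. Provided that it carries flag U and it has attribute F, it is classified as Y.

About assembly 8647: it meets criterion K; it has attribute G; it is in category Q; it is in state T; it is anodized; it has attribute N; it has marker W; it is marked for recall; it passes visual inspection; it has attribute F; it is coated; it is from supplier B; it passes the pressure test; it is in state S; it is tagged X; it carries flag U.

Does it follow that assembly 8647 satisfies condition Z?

By R5 (it is coated): it is rejected.
By R9 (it is in category Q): it has marker M.
By R10 (it meets criterion K, it is tagged X): it is in category D.
By R17 (it is in category D, it has attribute N, it is rejected): it is tagged E.
By R18 (it has attribute G, it is anodized): it has a surface defect.
By R25 (it carries flag U, it has attribute F): it is classified as Y.
By R1 (it is classified as Y, it has marker W): it is within tolerance.
By R4 (it has marker M, it passes the pressure test, it has attribute F): it is certified.
By R7 (it has a surface defect, it is marked for recall): it has attribute L.
By R14 (it is certified): it carries flag A.
By R15 (it is within tolerance): it meets criterion A1.
By R3 (it has attribute L, it is tagged E): it is tagged H.
By R19 (it carries flag A, it is tagged H): it exceeds the weight limit.
By R2 (it exceeds the weight limit, it meets criterion A1): it satisfies condition Z.

Yes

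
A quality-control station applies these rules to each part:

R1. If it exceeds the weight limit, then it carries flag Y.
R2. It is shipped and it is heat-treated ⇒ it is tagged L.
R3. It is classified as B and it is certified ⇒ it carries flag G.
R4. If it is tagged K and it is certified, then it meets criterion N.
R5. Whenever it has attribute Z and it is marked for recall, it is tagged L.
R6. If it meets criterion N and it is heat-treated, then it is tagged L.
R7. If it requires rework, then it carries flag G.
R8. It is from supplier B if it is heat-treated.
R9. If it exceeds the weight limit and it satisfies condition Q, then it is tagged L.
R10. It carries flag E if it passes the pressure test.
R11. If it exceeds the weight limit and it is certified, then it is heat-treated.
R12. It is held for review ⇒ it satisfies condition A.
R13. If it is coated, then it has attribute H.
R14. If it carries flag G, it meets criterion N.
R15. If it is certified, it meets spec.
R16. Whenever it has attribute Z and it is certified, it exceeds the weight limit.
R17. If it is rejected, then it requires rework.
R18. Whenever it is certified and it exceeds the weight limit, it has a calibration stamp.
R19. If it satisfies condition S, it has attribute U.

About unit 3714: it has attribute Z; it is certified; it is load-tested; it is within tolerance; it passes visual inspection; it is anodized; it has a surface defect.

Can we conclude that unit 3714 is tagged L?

No

Forward chaining from the given facts derives: meets spec, exceeds the weight limit, has a calibration stamp, carries flag Y, is heat-treated, is from supplier B.
Rules concluding "it is tagged L": R2 needs "it is shipped"; R5 needs "it is marked for recall"; R6 needs "it meets criterion N"; R9 needs "it satisfies condition Q" — none of these are established.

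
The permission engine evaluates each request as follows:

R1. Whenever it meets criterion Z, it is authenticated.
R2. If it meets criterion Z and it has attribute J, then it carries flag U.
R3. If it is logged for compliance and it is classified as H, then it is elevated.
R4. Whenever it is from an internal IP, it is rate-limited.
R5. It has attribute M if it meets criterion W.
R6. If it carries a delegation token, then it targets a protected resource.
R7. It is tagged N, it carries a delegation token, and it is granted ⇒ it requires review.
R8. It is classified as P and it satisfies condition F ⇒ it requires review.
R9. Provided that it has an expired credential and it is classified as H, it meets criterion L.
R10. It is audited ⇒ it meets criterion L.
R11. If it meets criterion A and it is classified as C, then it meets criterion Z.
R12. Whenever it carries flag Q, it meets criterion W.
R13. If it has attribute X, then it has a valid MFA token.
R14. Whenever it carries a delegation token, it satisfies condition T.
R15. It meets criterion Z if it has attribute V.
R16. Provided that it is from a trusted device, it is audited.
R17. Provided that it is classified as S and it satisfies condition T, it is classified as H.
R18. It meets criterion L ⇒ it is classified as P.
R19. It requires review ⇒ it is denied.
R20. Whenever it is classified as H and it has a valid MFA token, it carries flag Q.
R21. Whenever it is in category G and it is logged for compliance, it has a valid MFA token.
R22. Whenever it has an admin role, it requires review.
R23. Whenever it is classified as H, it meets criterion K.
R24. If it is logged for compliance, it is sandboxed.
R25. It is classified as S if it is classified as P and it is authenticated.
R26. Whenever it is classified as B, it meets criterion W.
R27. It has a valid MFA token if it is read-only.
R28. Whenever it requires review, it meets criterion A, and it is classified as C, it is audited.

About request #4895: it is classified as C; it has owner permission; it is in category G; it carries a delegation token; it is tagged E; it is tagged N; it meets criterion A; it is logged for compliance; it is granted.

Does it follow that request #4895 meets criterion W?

By R7 (it is tagged N, it carries a delegation token, it is granted): it requires review.
By R11 (it meets criterion A, it is classified as C): it meets criterion Z.
By R14 (it carries a delegation token): it satisfies condition T.
By R21 (it is in category G, it is logged for compliance): it has a valid MFA token.
By R28 (it requires review, it meets criterion A, it is classified as C): it is audited.
By R1 (it meets criterion Z): it is authenticated.
By R10 (it is audited): it meets criterion L.
By R18 (it meets criterion L): it is classified as P.
By R25 (it is classified as P, it is authenticated): it is classified as S.
By R17 (it is classified as S, it satisfies condition T): it is classified as H.
By R20 (it is classified as H, it has a valid MFA token): it carries flag Q.
By R12 (it carries flag Q): it meets criterion W.

Yes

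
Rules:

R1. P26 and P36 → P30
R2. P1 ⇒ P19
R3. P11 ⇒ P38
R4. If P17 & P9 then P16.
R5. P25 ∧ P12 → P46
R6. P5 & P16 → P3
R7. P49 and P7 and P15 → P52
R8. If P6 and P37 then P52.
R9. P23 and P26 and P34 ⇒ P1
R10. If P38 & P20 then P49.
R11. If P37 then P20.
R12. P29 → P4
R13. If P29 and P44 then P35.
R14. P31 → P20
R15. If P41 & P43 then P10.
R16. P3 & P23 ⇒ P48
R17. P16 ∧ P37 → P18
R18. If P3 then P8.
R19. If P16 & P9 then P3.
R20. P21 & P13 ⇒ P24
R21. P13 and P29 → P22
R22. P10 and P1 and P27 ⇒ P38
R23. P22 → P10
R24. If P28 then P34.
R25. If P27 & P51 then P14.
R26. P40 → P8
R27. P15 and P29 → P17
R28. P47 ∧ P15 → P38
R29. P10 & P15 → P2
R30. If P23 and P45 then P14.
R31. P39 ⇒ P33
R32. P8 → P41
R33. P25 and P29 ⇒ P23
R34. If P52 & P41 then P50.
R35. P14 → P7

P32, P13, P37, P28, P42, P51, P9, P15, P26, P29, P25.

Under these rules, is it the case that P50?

No

Forward chaining from the given facts derives: P20, P4, P22, P10, P34, P17, P2, P23, P16, P1, P18, P3, P19, P48, P8, P41.
The only rule concluding P50 is R34, which needs P52; that is never established.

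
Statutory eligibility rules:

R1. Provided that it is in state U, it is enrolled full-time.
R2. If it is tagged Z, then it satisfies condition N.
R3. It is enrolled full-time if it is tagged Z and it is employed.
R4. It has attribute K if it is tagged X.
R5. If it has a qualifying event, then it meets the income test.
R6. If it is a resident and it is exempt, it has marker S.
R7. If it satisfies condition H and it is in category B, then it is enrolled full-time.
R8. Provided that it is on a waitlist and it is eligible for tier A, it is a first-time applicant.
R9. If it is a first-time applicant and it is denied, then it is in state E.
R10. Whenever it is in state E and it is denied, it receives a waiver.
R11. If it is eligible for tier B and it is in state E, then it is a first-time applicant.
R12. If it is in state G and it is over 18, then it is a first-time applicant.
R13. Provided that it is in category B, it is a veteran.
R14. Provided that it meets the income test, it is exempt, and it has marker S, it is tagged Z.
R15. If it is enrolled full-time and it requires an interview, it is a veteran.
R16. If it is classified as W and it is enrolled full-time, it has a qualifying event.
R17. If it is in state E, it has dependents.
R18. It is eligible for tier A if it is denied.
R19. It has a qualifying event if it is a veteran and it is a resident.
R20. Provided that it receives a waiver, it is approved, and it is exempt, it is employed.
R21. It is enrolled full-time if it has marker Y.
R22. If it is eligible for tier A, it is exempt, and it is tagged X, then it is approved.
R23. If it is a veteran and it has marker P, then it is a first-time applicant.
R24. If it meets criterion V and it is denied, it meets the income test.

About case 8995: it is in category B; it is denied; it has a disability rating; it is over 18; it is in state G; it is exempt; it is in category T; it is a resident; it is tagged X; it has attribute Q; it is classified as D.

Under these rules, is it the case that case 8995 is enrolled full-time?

By R6 (it is a resident, it is exempt): it has marker S.
By R12 (it is in state G, it is over 18): it is a first-time applicant.
By R13 (it is in category B): it is a veteran.
By R18 (it is denied): it is eligible for tier A.
By R19 (it is a veteran, it is a resident): it has a qualifying event.
By R22 (it is eligible for tier A, it is exempt, it is tagged X): it is approved.
By R5 (it has a qualifying event): it meets the income test.
By R9 (it is a first-time applicant, it is denied): it is in state E.
By R10 (it is in state E, it is denied): it receives a waiver.
By R14 (it meets the income test, it is exempt, it has marker S): it is tagged Z.
By R20 (it receives a waiver, it is approved, it is exempt): it is employed.
By R3 (it is tagged Z, it is employed): it is enrolled full-time.

Yes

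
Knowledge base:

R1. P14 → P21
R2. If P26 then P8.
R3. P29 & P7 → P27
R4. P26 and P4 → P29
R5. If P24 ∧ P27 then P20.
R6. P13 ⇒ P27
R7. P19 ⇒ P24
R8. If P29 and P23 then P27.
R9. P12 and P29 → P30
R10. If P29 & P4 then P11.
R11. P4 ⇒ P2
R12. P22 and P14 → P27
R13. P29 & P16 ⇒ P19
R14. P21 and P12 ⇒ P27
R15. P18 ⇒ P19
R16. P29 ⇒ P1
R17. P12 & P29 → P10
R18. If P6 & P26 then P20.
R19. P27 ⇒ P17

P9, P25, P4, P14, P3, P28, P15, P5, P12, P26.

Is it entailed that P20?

Forward chaining from the given facts derives: P21, P8, P29, P30, P11, P2, P27, P1, P10, P17.
Rules concluding P20: R5 needs P24; R18 needs P6 — none of these are established.

No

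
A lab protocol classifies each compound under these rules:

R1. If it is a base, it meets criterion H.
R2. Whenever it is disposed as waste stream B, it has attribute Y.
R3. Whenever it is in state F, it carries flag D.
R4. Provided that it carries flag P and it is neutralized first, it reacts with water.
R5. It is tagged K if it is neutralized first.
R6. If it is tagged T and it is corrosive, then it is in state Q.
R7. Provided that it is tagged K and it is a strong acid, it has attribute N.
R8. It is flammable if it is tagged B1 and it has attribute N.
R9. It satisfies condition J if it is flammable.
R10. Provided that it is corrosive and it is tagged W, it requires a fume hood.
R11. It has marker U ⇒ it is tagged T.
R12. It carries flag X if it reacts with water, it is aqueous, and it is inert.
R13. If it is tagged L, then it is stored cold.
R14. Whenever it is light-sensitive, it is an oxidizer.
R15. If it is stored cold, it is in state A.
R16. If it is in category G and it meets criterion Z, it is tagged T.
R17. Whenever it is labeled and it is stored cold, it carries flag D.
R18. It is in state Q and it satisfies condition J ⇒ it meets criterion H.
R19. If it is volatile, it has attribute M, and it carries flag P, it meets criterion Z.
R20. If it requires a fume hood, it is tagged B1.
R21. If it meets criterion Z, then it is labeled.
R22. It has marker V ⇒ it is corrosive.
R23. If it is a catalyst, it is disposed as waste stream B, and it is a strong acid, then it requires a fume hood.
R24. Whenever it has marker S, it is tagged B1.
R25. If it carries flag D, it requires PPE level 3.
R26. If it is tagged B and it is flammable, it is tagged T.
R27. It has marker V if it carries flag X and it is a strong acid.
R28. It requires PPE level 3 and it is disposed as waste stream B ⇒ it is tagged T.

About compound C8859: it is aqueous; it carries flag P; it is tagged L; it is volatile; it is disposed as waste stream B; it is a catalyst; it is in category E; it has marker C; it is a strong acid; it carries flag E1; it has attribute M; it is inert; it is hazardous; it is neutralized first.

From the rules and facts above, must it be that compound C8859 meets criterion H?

Yes

By R4 (it carries flag P, it is neutralized first): it reacts with water.
By R5 (it is neutralized first): it is tagged K.
By R7 (it is tagged K, it is a strong acid): it has attribute N.
By R12 (it reacts with water, it is aqueous, it is inert): it carries flag X.
By R13 (it is tagged L): it is stored cold.
By R19 (it is volatile, it has attribute M, it carries flag P): it meets criterion Z.
By R21 (it meets criterion Z): it is labeled.
By R23 (it is a catalyst, it is disposed as waste stream B, it is a strong acid): it requires a fume hood.
By R27 (it carries flag X, it is a strong acid): it has marker V.
By R17 (it is labeled, it is stored cold): it carries flag D.
By R20 (it requires a fume hood): it is tagged B1.
By R22 (it has marker V): it is corrosive.
By R25 (it carries flag D): it requires PPE level 3.
By R28 (it requires PPE level 3, it is disposed as waste stream B): it is tagged T.
By R6 (it is tagged T, it is corrosive): it is in state Q.
By R8 (it is tagged B1, it has attribute N): it is flammable.
By R9 (it is flammable): it satisfies condition J.
By R18 (it is in state Q, it satisfies condition J): it meets criterion H.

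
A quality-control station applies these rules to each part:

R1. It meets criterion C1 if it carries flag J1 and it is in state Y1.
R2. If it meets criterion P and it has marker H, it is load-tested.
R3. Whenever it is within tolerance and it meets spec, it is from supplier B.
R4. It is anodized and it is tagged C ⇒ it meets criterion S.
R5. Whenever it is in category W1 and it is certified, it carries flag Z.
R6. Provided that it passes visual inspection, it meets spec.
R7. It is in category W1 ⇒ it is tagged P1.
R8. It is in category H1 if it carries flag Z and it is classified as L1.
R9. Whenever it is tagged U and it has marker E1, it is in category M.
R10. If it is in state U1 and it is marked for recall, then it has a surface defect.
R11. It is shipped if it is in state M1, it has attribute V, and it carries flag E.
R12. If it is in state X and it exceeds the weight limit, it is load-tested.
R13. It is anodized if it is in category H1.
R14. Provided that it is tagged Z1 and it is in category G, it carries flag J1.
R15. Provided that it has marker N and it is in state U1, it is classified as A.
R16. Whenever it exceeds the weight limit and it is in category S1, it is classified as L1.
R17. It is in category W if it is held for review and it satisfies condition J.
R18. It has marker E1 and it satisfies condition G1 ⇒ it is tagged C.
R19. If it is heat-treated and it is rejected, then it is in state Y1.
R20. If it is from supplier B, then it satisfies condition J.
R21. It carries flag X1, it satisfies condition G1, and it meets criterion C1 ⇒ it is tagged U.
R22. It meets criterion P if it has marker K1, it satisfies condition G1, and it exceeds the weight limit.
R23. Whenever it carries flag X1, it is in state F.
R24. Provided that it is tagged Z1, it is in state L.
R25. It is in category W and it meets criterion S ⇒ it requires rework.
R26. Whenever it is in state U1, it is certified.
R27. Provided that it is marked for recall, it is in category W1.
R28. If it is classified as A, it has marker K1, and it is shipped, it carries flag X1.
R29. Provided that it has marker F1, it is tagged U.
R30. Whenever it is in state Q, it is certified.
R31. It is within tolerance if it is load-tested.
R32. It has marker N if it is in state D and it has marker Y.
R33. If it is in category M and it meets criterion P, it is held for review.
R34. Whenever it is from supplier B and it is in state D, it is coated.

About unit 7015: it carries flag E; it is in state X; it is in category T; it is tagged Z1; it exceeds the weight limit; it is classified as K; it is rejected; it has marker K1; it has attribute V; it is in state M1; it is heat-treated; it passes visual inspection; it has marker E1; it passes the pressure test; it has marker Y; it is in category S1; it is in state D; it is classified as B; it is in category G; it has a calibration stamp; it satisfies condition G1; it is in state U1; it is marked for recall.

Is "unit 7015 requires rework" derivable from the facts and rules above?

By R6 (it passes visual inspection): it meets spec.
By R11 (it is in state M1, it has attribute V, it carries flag E): it is shipped.
By R12 (it is in state X, it exceeds the weight limit): it is load-tested.
By R14 (it is tagged Z1, it is in category G): it carries flag J1.
By R16 (it exceeds the weight limit, it is in category S1): it is classified as L1.
By R18 (it has marker E1, it satisfies condition G1): it is tagged C.
By R19 (it is heat-treated, it is rejected): it is in state Y1.
By R22 (it has marker K1, it satisfies condition G1, it exceeds the weight limit): it meets criterion P.
By R26 (it is in state U1): it is certified.
By R27 (it is marked for recall): it is in category W1.
By R31 (it is load-tested): it is within tolerance.
By R32 (it is in state D, it has marker Y): it has marker N.
By R1 (it carries flag J1, it is in state Y1): it meets criterion C1.
By R3 (it is within tolerance, it meets spec): it is from supplier B.
By R5 (it is in category W1, it is certified): it carries flag Z.
By R8 (it carries flag Z, it is classified as L1): it is in category H1.
By R13 (it is in category H1): it is anodized.
By R15 (it has marker N, it is in state U1): it is classified as A.
By R20 (it is from supplier B): it satisfies condition J.
By R28 (it is classified as A, it has marker K1, it is shipped): it carries flag X1.
By R4 (it is anodized, it is tagged C): it meets criterion S.
By R21 (it carries flag X1, it satisfies condition G1, it meets criterion C1): it is tagged U.
By R9 (it is tagged U, it has marker E1): it is in category M.
By R33 (it is in category M, it meets criterion P): it is held for review.
By R17 (it is held for review, it satisfies condition J): it is in category W.
By R25 (it is in category W, it meets criterion S): it requires rework.

Yes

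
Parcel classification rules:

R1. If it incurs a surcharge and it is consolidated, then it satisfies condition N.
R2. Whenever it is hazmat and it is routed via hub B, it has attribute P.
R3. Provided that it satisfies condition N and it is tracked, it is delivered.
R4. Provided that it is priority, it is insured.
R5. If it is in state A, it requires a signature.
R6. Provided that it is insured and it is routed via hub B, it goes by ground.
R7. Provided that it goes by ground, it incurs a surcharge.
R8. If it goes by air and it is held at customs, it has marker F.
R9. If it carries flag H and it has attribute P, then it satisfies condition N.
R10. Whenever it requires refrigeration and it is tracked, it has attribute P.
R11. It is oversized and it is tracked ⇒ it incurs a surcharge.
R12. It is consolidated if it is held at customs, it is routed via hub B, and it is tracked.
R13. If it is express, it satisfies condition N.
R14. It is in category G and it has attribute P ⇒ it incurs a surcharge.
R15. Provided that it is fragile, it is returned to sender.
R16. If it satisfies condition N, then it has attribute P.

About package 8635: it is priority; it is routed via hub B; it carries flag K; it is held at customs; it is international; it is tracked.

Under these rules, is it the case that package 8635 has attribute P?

Yes

By R4 (it is priority): it is insured.
By R6 (it is insured, it is routed via hub B): it goes by ground.
By R7 (it goes by ground): it incurs a surcharge.
By R12 (it is held at customs, it is routed via hub B, it is tracked): it is consolidated.
By R1 (it incurs a surcharge, it is consolidated): it satisfies condition N.
By R16 (it satisfies condition N): it has attribute P.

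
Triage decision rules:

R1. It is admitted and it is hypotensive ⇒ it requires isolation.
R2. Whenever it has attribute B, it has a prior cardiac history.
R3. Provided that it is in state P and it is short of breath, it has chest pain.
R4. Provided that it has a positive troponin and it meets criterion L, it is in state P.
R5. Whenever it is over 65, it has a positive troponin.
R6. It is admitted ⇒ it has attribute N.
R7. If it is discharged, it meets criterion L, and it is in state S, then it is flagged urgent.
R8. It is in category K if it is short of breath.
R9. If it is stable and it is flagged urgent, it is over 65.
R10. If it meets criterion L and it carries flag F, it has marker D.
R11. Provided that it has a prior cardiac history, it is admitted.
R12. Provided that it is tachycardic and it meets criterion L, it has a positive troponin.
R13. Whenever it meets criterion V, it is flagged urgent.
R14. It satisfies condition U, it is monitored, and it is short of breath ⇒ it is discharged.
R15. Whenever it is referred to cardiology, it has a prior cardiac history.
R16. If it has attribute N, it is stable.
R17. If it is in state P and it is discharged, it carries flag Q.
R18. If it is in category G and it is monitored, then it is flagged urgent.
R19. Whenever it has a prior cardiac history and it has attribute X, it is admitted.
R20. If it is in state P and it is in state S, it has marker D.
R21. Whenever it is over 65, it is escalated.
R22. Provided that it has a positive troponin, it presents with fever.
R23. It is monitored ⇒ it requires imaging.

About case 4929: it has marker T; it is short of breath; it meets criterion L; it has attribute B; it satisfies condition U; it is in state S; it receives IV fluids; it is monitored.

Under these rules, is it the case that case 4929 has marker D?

By R2 (it has attribute B): it has a prior cardiac history.
By R11 (it has a prior cardiac history): it is admitted.
By R14 (it satisfies condition U, it is monitored, it is short of breath): it is discharged.
By R6 (it is admitted): it has attribute N.
By R7 (it is discharged, it meets criterion L, it is in state S): it is flagged urgent.
By R16 (it has attribute N): it is stable.
By R9 (it is stable, it is flagged urgent): it is over 65.
By R5 (it is over 65): it has a positive troponin.
By R4 (it has a positive troponin, it meets criterion L): it is in state P.
By R20 (it is in state P, it is in state S): it has marker D.

Yes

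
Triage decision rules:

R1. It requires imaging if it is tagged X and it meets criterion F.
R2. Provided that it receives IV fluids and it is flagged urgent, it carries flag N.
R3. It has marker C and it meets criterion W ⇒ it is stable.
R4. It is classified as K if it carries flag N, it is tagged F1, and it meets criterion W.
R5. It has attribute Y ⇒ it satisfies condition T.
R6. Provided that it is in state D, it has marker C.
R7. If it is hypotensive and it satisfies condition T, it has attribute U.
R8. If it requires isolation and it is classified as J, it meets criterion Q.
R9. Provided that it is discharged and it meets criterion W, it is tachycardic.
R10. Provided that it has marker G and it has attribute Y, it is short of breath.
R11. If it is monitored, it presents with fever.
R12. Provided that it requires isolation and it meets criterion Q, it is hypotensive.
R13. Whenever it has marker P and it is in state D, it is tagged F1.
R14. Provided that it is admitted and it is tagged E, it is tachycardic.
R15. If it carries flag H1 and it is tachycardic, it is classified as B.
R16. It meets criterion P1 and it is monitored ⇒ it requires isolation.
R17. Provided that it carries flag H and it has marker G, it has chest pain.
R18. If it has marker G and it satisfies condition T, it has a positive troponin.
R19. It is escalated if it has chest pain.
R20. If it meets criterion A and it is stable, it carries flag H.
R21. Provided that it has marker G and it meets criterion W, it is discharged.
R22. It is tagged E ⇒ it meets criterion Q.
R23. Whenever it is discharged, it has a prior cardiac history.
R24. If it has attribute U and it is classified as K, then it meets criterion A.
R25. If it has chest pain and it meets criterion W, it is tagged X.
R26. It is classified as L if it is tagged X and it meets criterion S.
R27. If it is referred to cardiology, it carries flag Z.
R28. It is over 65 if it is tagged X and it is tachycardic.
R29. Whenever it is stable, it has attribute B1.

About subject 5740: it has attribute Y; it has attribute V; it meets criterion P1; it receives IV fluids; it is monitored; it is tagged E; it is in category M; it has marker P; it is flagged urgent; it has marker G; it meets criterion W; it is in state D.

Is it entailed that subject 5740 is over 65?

Yes

By R2 (it receives IV fluids, it is flagged urgent): it carries flag N.
By R5 (it has attribute Y): it satisfies condition T.
By R6 (it is in state D): it has marker C.
By R13 (it has marker P, it is in state D): it is tagged F1.
By R16 (it meets criterion P1, it is monitored): it requires isolation.
By R21 (it has marker G, it meets criterion W): it is discharged.
By R22 (it is tagged E): it meets criterion Q.
By R3 (it has marker C, it meets criterion W): it is stable.
By R4 (it carries flag N, it is tagged F1, it meets criterion W): it is classified as K.
By R9 (it is discharged, it meets criterion W): it is tachycardic.
By R12 (it requires isolation, it meets criterion Q): it is hypotensive.
By R7 (it is hypotensive, it satisfies condition T): it has attribute U.
By R24 (it has attribute U, it is classified as K): it meets criterion A.
By R20 (it meets criterion A, it is stable): it carries flag H.
By R17 (it carries flag H, it has marker G): it has chest pain.
By R25 (it has chest pain, it meets criterion W): it is tagged X.
By R28 (it is tagged X, it is tachycardic): it is over 65.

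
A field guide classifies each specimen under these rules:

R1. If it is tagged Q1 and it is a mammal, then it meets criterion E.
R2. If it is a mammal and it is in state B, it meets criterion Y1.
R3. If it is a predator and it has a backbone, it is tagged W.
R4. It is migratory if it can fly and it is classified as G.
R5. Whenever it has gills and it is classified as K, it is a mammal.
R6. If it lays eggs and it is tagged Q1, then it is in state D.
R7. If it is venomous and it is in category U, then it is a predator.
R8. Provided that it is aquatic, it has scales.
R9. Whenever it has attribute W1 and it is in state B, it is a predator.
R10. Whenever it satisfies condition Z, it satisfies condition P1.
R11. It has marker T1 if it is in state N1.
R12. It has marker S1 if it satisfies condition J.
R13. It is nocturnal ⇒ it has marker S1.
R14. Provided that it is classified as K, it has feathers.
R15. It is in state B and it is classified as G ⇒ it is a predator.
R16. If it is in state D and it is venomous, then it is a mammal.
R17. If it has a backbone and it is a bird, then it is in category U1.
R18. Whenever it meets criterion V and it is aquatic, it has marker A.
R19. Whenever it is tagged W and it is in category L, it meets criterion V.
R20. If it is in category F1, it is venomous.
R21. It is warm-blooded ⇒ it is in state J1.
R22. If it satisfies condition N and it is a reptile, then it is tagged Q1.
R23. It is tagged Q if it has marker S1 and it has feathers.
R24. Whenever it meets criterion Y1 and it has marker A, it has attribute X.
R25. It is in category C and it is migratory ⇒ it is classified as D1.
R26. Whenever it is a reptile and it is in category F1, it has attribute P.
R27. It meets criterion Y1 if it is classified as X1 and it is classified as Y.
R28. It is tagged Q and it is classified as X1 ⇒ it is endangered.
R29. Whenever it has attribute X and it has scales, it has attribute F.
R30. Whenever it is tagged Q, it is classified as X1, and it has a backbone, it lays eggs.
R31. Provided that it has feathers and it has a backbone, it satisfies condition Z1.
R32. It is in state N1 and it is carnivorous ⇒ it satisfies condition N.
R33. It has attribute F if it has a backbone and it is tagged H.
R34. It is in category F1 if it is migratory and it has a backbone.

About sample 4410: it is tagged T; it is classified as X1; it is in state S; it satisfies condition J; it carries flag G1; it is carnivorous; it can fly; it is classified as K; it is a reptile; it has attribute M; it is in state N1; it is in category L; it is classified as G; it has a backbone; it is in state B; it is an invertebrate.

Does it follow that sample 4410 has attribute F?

No

Forward chaining from the given facts derives: is migratory, has marker T1, has marker S1, has feathers, is a predator, is tagged Q, is endangered, lays eggs, satisfies condition Z1, satisfies condition N, is in category F1, is tagged W, meets criterion V, is venomous, is tagged Q1, has attribute P, is in state D, is a mammal, meets criterion E, meets criterion Y1.
Rules concluding "it has attribute F": R29 needs "it has attribute X"; R33 needs "it is tagged H" — none of these are established.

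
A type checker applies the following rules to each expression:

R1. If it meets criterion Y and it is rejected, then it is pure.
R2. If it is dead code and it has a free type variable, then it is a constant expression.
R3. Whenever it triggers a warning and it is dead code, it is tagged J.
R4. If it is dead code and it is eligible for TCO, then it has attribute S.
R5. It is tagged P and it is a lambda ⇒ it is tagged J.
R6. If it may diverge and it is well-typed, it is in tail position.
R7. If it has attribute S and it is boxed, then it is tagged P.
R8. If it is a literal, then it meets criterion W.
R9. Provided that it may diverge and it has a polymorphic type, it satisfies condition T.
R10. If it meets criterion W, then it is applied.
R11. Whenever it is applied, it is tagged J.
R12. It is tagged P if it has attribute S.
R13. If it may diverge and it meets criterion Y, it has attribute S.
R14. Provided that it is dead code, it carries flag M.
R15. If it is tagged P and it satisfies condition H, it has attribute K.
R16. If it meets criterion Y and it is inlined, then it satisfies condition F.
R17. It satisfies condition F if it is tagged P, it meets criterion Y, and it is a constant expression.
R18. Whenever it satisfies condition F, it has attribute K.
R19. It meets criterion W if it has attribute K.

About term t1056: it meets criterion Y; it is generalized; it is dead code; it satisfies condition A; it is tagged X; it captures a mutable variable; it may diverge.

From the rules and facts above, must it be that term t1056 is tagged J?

No

Forward chaining from the given facts derives: has attribute S, carries flag M, is tagged P.
Rules concluding "it is tagged J": R3 needs "it triggers a warning"; R5 needs "it is a lambda"; R11 needs "it is applied" — none of these are established.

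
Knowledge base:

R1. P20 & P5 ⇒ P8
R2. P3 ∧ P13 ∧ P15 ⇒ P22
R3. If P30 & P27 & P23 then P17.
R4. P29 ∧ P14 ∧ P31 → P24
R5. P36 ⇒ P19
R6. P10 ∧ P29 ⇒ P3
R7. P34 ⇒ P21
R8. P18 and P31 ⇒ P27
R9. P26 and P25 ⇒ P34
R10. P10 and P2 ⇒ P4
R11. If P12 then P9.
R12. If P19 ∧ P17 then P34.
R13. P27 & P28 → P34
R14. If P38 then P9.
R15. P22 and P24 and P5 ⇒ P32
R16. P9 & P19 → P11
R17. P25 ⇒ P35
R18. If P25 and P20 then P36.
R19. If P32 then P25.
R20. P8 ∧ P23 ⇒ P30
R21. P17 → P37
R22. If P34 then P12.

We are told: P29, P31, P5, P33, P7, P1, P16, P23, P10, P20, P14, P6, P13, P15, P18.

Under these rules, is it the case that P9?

P8  (by R1: P20, P5)
P24  (by R4: P29, P14, P31)
P3  (by R6: P10, P29)
P27  (by R8: P18, P31)
P30  (by R20: P8, P23)
P22  (by R2: P3, P13, P15)
P17  (by R3: P30, P27, P23)
P32  (by R15: P22, P24, P5)
P25  (by R19: P32)
P36  (by R18: P25, P20)
P19  (by R5: P36)
P34  (by R12: P19, P17)
P12  (by R22: P34)
P9  (by R11: P12)

Yes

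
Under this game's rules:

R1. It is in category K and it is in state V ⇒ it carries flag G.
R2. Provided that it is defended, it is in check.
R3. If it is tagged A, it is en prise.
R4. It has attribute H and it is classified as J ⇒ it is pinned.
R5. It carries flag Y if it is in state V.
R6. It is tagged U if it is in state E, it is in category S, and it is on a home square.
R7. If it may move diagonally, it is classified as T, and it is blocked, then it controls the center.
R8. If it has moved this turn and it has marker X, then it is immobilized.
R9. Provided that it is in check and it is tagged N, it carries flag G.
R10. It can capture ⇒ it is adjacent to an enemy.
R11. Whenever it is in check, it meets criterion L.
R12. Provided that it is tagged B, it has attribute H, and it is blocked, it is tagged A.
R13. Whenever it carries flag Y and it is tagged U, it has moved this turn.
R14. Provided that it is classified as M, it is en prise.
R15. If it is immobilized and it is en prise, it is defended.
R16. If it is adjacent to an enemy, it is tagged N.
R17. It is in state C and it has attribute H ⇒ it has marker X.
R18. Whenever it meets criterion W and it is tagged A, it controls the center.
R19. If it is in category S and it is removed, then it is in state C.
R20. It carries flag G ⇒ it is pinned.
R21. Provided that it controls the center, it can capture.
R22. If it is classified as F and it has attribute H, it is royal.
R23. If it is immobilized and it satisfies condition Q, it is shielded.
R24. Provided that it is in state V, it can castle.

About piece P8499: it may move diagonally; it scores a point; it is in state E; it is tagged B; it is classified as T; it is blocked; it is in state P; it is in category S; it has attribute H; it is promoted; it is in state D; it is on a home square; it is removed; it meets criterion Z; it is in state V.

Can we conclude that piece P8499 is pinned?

By R5 (it is in state V): it carries flag Y.
By R6 (it is in state E, it is in category S, it is on a home square): it is tagged U.
By R7 (it may move diagonally, it is classified as T, it is blocked): it controls the center.
By R12 (it is tagged B, it has attribute H, it is blocked): it is tagged A.
By R13 (it carries flag Y, it is tagged U): it has moved this turn.
By R19 (it is in category S, it is removed): it is in state C.
By R21 (it controls the center): it can capture.
By R3 (it is tagged A): it is en prise.
By R10 (it can capture): it is adjacent to an enemy.
By R16 (it is adjacent to an enemy): it is tagged N.
By R17 (it is in state C, it has attribute H): it has marker X.
By R8 (it has moved this turn, it has marker X): it is immobilized.
By R15 (it is immobilized, it is en prise): it is defended.
By R2 (it is defended): it is in check.
By R9 (it is in check, it is tagged N): it carries flag G.
By R20 (it carries flag G): it is pinned.

Yes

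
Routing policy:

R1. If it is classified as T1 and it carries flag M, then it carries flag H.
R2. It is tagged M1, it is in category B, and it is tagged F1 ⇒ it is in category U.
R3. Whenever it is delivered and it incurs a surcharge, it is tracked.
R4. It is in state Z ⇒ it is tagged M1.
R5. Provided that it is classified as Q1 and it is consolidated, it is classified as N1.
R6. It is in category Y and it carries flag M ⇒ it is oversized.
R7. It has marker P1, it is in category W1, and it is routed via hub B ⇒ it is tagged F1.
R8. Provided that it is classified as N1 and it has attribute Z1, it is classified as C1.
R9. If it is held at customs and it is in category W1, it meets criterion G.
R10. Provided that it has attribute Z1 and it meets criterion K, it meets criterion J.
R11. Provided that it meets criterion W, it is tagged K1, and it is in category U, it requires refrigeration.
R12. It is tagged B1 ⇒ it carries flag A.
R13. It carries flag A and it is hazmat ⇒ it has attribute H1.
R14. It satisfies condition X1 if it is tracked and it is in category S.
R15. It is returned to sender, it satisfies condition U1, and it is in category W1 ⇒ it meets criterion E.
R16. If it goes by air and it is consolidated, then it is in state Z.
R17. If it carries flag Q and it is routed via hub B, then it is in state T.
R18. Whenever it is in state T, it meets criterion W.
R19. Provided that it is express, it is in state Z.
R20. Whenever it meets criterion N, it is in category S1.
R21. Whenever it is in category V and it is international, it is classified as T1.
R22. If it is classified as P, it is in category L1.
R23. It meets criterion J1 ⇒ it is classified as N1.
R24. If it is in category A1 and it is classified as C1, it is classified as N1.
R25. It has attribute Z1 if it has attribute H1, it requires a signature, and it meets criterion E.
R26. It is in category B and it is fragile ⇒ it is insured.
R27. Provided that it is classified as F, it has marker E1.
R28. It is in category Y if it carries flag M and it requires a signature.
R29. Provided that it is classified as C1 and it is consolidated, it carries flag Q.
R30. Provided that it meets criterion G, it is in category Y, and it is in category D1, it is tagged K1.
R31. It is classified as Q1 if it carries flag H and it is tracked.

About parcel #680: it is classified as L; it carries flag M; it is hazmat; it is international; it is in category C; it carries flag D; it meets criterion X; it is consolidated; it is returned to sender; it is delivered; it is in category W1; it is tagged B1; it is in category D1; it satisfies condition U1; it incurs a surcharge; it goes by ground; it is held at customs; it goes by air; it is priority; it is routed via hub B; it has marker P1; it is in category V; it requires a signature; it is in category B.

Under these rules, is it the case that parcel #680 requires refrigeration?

Yes

By R3 (it is delivered, it incurs a surcharge): it is tracked.
By R7 (it has marker P1, it is in category W1, it is routed via hub B): it is tagged F1.
By R9 (it is held at customs, it is in category W1): it meets criterion G.
By R12 (it is tagged B1): it carries flag A.
By R13 (it carries flag A, it is hazmat): it has attribute H1.
By R15 (it is returned to sender, it satisfies condition U1, it is in category W1): it meets criterion E.
By R16 (it goes by air, it is consolidated): it is in state Z.
By R21 (it is in category V, it is international): it is classified as T1.
By R25 (it has attribute H1, it requires a signature, it meets criterion E): it has attribute Z1.
By R28 (it carries flag M, it requires a signature): it is in category Y.
By R30 (it meets criterion G, it is in category Y, it is in category D1): it is tagged K1.
By R1 (it is classified as T1, it carries flag M): it carries flag H.
By R4 (it is in state Z): it is tagged M1.
By R31 (it carries flag H, it is tracked): it is classified as Q1.
By R2 (it is tagged M1, it is in category B, it is tagged F1): it is in category U.
By R5 (it is classified as Q1, it is consolidated): it is classified as N1.
By R8 (it is classified as N1, it has attribute Z1): it is classified as C1.
By R29 (it is classified as C1, it is consolidated): it carries flag Q.
By R17 (it carries flag Q, it is routed via hub B): it is in state T.
By R18 (it is in state T): it meets criterion W.
By R11 (it meets criterion W, it is tagged K1, it is in category U): it requires refrigeration.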